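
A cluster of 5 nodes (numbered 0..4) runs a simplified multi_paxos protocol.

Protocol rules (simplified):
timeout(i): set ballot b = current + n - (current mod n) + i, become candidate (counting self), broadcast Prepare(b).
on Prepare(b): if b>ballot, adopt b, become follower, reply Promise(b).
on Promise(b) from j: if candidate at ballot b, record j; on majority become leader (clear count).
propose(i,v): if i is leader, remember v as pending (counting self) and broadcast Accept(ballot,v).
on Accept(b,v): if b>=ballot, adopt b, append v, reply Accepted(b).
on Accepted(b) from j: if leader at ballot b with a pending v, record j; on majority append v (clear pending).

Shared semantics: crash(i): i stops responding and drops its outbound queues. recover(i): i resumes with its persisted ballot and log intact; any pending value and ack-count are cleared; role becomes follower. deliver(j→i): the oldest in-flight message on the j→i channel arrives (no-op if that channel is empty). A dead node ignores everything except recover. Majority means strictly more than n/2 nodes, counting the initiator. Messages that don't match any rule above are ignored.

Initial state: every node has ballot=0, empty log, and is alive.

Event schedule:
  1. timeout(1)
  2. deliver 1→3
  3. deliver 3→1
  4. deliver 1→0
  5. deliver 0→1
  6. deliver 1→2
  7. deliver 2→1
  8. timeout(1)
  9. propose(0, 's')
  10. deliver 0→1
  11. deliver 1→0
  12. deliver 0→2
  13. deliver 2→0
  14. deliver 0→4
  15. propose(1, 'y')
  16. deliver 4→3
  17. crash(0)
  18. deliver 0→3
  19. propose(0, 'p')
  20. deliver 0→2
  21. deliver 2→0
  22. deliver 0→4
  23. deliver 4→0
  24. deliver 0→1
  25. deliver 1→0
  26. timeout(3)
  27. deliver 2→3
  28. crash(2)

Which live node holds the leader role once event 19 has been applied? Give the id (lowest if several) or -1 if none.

-1

1. timeout(1):  <1:cand b6 ->
2. deliver 1→3:  <3:foll b6 ->
3. deliver 3→1:  nop
4. deliver 1→0:  <0:foll b6 ->
5. deliver 0→1:  <1:lead b6 ->
6. deliver 1→2:  <2:foll b6 ->
7. deliver 2→1:  nop
8. timeout(1):  <1:cand b11 ->
9. propose(0,'s'):  nop
10. deliver 0→1:  nop
11. deliver 1→0:  <0:foll b11 ->
12. deliver 0→2:  nop
13. deliver 2→0:  nop
14. deliver 0→4:  nop
15. propose(1,'y'):  nop
16. deliver 4→3:  nop
17. crash(0):  <0:✗foll b11 ->
18. deliver 0→3:  nop
19. propose(0,'p'):  nop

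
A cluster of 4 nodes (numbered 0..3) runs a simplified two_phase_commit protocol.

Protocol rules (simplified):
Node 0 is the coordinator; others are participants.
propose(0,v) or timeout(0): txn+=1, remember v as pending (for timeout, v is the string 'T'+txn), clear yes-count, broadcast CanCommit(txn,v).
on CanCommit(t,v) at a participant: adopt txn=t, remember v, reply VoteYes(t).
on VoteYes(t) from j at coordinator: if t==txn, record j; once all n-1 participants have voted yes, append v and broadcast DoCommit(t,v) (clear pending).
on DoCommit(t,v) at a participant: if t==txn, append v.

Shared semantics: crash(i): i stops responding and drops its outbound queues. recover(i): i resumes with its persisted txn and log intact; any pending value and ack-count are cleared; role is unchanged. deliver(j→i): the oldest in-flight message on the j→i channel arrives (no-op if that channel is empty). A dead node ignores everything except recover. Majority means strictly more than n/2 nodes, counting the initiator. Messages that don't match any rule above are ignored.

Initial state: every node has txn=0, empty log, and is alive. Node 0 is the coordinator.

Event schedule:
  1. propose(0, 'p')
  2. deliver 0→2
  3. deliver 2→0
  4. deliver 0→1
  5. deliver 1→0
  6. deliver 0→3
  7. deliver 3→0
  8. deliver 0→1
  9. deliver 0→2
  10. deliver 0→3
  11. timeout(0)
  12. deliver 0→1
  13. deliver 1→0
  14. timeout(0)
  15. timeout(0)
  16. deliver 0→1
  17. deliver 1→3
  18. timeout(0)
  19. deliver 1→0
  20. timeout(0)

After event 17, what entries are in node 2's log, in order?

p

after 1 — propose(0,'p'): n0:coor/t1/[-]
after 2 — deliver 0→2: n2:part/t1/[-]
after 3 — deliver 2→0: ·
after 4 — deliver 0→1: n1:part/t1/[-]
after 5 — deliver 1→0: ·
after 6 — deliver 0→3: n3:part/t1/[-]
after 7 — deliver 3→0: n0:coor/t1/[p]
after 8 — deliver 0→1: n1:part/t1/[p]
after 9 — deliver 0→2: n2:part/t1/[p]
after 10 — deliver 0→3: n3:part/t1/[p]
after 11 — timeout(0): n0:coor/t2/[p]
after 12 — deliver 0→1: n1:part/t2/[p]
after 13 — deliver 1→0: ·
after 14 — timeout(0): n0:coor/t3/[p]
after 15 — timeout(0): n0:coor/t4/[p]
after 16 — deliver 0→1: n1:part/t3/[p]
after 17 — deliver 1→3: ·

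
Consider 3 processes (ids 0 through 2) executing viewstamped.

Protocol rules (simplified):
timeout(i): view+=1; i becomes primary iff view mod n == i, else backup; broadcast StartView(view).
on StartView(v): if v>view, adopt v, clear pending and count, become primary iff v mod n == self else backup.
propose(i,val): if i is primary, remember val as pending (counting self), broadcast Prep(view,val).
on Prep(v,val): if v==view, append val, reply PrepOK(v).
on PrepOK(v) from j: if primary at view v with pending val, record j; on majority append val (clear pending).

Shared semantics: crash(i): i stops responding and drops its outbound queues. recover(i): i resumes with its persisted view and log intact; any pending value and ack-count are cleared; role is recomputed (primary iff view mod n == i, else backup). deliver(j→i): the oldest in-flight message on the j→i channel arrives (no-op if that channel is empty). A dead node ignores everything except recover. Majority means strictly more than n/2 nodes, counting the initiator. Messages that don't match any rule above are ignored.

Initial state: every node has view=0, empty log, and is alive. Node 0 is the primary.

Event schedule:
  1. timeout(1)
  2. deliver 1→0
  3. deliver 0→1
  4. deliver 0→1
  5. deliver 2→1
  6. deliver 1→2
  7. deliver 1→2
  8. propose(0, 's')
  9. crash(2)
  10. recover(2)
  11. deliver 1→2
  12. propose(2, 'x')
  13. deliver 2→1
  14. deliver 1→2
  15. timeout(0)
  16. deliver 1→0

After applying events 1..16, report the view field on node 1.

1

[1] timeout(1) → N1(prim v1 [-])
[2] deliver 1→0 → N0(back v1 [-])
[3] deliver 0→1 → ∅
[4] deliver 0→1 → ∅
[5] deliver 2→1 → ∅
[6] deliver 1→2 → N2(back v1 [-])
[7] deliver 1→2 → ∅
[8] propose(0,'s') → ∅
[9] crash(2) → N2(✗back v1 [-])
[10] recover(2) → N2(back v1 [-])
[11] deliver 1→2 → ∅
[12] propose(2,'x') → ∅
[13] deliver 2→1 → ∅
[14] deliver 1→2 → ∅
[15] timeout(0) → N0(back v2 [-])
[16] deliver 1→0 → ∅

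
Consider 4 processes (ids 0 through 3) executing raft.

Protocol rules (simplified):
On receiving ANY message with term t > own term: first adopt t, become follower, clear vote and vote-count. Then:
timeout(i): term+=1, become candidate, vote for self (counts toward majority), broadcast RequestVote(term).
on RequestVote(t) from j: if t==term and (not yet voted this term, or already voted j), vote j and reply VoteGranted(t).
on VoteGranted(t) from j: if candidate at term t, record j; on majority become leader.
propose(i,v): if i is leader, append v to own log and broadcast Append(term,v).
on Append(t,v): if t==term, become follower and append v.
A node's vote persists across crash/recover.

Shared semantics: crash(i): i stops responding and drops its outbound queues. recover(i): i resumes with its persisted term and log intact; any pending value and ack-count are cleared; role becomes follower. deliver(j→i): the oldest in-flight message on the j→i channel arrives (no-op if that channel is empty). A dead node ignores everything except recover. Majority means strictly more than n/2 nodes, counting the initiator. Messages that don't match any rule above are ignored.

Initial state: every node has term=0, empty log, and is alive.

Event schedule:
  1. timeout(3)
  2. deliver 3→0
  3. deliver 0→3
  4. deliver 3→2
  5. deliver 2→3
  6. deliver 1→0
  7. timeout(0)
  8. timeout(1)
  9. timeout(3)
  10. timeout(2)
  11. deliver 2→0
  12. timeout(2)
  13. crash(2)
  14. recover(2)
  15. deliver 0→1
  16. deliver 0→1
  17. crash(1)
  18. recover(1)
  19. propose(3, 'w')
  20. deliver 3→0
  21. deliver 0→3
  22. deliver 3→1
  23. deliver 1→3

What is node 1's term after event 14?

after 1 — timeout(3): n3:cand/t1/[-]
after 2 — deliver 3→0: n0:foll/t1/[-]
after 3 — deliver 0→3: ·
after 4 — deliver 3→2: n2:foll/t1/[-]
after 5 — deliver 2→3: n3:lead/t1/[-]
after 6 — deliver 1→0: ·
after 7 — timeout(0): n0:cand/t2/[-]
after 8 — timeout(1): n1:cand/t1/[-]
after 9 — timeout(3): n3:cand/t2/[-]
after 10 — timeout(2): n2:cand/t2/[-]
after 11 — deliver 2→0: ·
after 12 — timeout(2): n2:cand/t3/[-]
after 13 — crash(2): n2:✗cand/t3/[-]
after 14 — recover(2): n2:foll/t3/[-]

1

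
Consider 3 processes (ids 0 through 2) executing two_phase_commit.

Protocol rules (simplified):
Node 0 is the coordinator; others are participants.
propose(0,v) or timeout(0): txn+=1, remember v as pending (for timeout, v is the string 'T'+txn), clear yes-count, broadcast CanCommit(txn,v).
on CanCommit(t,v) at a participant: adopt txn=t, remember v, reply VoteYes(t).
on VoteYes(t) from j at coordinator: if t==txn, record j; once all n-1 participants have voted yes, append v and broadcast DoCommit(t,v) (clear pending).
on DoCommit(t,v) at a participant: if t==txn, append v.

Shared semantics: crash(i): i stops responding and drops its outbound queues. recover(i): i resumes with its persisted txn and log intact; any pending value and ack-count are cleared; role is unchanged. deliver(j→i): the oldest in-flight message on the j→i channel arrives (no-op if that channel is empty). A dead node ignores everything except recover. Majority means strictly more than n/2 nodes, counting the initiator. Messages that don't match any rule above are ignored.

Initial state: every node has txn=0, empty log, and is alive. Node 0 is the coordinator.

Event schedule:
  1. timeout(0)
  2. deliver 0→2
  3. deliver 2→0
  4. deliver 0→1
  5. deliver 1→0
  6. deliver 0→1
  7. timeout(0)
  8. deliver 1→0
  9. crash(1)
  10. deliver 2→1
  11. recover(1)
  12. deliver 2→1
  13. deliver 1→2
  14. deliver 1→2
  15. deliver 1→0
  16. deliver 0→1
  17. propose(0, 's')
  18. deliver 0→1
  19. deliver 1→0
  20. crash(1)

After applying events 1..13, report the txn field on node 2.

1

[1] timeout(0) → N0(coor t1 [-])
[2] deliver 0→2 → N2(part t1 [-])
[3] deliver 2→0 → ∅
[4] deliver 0→1 → N1(part t1 [-])
[5] deliver 1→0 → N0(coor t1 [T1])
[6] deliver 0→1 → N1(part t1 [T1])
[7] timeout(0) → N0(coor t2 [T1])
[8] deliver 1→0 → ∅
[9] crash(1) → N1(✗part t1 [T1])
[10] deliver 2→1 → ∅
[11] recover(1) → N1(part t1 [T1])
[12] deliver 2→1 → ∅
[13] deliver 1→2 → ∅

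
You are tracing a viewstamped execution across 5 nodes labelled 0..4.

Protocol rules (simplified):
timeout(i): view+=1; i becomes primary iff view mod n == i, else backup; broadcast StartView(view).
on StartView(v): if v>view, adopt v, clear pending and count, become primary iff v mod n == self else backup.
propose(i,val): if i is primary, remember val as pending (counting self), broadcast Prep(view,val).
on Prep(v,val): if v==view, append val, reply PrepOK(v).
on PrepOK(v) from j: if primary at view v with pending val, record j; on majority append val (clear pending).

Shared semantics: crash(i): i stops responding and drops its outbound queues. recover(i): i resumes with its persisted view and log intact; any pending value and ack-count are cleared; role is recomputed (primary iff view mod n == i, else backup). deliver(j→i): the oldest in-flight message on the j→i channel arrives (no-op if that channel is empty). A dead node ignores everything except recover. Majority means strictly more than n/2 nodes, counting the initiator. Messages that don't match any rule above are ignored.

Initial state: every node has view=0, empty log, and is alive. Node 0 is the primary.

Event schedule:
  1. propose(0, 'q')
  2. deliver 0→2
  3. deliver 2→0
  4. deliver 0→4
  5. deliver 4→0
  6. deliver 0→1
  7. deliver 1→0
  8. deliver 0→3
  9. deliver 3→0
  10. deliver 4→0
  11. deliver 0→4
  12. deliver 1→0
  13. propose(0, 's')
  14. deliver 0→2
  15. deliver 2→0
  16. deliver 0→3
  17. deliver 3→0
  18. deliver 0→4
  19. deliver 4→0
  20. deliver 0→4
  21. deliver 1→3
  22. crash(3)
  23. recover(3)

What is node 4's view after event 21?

0

1. propose(0,'q'):  nop
2. deliver 0→2:  <2:back v0 q>
3. deliver 2→0:  nop
4. deliver 0→4:  <4:back v0 q>
5. deliver 4→0:  <0:prim v0 q>
6. deliver 0→1:  <1:back v0 q>
7. deliver 1→0:  nop
8. deliver 0→3:  <3:back v0 q>
9. deliver 3→0:  nop
10. deliver 4→0:  nop
11. deliver 0→4:  nop
12. deliver 1→0:  nop
13. propose(0,'s'):  nop
14. deliver 0→2:  <2:back v0 q,s>
15. deliver 2→0:  nop
16. deliver 0→3:  <3:back v0 q,s>
17. deliver 3→0:  <0:prim v0 q,s>
18. deliver 0→4:  <4:back v0 q,s>
19. deliver 4→0:  nop
20. deliver 0→4:  nop
21. deliver 1→3:  nop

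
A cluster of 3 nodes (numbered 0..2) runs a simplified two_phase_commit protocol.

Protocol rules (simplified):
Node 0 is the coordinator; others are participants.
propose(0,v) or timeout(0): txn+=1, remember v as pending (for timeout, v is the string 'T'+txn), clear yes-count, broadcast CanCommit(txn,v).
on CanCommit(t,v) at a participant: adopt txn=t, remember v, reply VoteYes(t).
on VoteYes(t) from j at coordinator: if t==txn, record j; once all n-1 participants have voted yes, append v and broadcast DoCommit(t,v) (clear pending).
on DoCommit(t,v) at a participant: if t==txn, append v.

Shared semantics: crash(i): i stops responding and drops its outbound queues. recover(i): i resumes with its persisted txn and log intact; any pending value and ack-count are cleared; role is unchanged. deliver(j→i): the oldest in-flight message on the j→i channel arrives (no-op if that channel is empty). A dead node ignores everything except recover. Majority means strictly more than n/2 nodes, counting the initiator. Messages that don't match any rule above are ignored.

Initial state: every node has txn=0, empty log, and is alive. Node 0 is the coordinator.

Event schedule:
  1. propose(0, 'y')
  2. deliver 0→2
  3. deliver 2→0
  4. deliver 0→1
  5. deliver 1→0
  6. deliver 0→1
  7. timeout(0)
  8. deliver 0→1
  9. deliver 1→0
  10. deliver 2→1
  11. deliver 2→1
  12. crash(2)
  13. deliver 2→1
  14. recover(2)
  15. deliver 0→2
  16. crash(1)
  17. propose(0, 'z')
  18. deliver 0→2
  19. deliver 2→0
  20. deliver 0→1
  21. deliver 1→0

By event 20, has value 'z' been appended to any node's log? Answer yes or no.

[1] propose(0,'y') → N0(coor t1 [-])
[2] deliver 0→2 → N2(part t1 [-])
[3] deliver 2→0 → ∅
[4] deliver 0→1 → N1(part t1 [-])
[5] deliver 1→0 → N0(coor t1 [y])
[6] deliver 0→1 → N1(part t1 [y])
[7] timeout(0) → N0(coor t2 [y])
[8] deliver 0→1 → N1(part t2 [y])
[9] deliver 1→0 → ∅
[10] deliver 2→1 → ∅
[11] deliver 2→1 → ∅
[12] crash(2) → N2(✗part t1 [-])
[13] deliver 2→1 → ∅
[14] recover(2) → N2(part t1 [-])
[15] deliver 0→2 → N2(part t1 [y])
[16] crash(1) → N1(✗part t2 [y])
[17] propose(0,'z') → N0(coor t3 [y])
[18] deliver 0→2 → N2(part t2 [y])
[19] deliver 2→0 → ∅
[20] deliver 0→1 → ∅

no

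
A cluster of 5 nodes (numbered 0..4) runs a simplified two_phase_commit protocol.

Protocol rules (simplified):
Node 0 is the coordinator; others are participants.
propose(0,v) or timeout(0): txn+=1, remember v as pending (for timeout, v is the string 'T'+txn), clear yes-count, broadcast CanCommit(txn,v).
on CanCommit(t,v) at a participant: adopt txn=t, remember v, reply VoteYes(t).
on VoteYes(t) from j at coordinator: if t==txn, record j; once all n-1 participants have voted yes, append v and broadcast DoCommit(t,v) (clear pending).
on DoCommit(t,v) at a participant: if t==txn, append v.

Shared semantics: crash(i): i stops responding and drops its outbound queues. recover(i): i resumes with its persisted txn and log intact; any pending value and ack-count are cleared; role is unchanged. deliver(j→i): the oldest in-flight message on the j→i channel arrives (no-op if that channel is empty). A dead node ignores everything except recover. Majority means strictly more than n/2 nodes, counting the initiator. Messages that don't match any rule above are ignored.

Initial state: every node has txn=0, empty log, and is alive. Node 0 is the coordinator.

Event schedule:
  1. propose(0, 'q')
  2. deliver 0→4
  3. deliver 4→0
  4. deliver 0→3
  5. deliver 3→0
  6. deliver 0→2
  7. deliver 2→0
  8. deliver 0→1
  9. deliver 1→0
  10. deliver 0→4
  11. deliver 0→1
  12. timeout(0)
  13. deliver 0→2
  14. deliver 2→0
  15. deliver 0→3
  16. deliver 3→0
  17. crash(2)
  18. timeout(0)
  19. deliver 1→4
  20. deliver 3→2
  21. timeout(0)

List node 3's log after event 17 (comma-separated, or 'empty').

step 1 propose(0,'q'): 0={coor,t=1,log=-}
step 2 deliver 0→4: 4={part,t=1,log=-}
step 3 deliver 4→0: —
step 4 deliver 0→3: 3={part,t=1,log=-}
step 5 deliver 3→0: —
step 6 deliver 0→2: 2={part,t=1,log=-}
step 7 deliver 2→0: —
step 8 deliver 0→1: 1={part,t=1,log=-}
step 9 deliver 1→0: 0={coor,t=1,log=q}
step 10 deliver 0→4: 4={part,t=1,log=q}
step 11 deliver 0→1: 1={part,t=1,log=q}
step 12 timeout(0): 0={coor,t=2,log=q}
step 13 deliver 0→2: 2={part,t=1,log=q}
step 14 deliver 2→0: —
step 15 deliver 0→3: 3={part,t=1,log=q}
step 16 deliver 3→0: —
step 17 crash(2): 2={✗part,t=1,log=q}

q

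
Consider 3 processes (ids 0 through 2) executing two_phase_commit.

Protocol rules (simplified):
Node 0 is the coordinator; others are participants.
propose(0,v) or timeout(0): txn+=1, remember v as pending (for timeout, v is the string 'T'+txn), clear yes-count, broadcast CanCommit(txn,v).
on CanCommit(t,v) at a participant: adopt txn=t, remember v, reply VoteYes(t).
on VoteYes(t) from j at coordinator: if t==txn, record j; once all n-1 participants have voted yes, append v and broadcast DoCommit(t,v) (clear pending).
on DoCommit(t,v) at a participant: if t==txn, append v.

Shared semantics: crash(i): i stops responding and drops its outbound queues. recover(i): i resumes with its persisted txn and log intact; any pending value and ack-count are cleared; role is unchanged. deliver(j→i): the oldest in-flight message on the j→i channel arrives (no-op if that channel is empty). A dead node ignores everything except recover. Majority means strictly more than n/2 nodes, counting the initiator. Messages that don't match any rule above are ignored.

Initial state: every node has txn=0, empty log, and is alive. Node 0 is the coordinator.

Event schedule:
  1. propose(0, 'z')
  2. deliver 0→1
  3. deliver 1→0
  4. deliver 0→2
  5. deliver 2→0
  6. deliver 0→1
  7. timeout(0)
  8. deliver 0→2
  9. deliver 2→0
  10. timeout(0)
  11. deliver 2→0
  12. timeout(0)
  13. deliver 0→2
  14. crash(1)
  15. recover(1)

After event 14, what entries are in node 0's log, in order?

z

step 1 propose(0,'z'): 0={coor,t=1,log=-}
step 2 deliver 0→1: 1={part,t=1,log=-}
step 3 deliver 1→0: —
step 4 deliver 0→2: 2={part,t=1,log=-}
step 5 deliver 2→0: 0={coor,t=1,log=z}
step 6 deliver 0→1: 1={part,t=1,log=z}
step 7 timeout(0): 0={coor,t=2,log=z}
step 8 deliver 0→2: 2={part,t=1,log=z}
step 9 deliver 2→0: —
step 10 timeout(0): 0={coor,t=3,log=z}
step 11 deliver 2→0: —
step 12 timeout(0): 0={coor,t=4,log=z}
step 13 deliver 0→2: 2={part,t=2,log=z}
step 14 crash(1): 1={✗part,t=1,log=z}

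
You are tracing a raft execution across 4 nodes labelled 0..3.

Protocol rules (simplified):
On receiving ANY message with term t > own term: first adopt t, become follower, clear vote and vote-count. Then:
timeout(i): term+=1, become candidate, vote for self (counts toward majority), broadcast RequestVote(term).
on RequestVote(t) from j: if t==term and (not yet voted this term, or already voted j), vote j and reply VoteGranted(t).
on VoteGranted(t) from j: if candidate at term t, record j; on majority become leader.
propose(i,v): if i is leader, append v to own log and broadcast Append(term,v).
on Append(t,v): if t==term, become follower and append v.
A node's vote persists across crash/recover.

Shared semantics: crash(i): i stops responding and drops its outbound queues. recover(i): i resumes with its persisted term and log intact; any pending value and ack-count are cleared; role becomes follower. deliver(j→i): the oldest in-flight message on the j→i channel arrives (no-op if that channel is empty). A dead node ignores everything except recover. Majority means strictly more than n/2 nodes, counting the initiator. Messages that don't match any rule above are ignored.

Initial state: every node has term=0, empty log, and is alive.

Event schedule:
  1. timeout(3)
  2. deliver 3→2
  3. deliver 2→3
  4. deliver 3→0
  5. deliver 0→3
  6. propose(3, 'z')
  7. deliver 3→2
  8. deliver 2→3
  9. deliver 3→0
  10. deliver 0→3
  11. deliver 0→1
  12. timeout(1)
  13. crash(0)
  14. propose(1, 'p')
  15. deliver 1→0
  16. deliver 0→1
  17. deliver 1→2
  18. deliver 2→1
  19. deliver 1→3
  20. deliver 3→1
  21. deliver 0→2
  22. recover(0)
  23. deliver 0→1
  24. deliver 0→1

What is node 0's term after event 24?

[1] timeout(3) → N3(cand t1 [-])
[2] deliver 3→2 → N2(foll t1 [-])
[3] deliver 2→3 → ∅
[4] deliver 3→0 → N0(foll t1 [-])
[5] deliver 0→3 → N3(lead t1 [-])
[6] propose(3,'z') → N3(lead t1 [z])
[7] deliver 3→2 → N2(foll t1 [z])
[8] deliver 2→3 → ∅
[9] deliver 3→0 → N0(foll t1 [z])
[10] deliver 0→3 → ∅
[11] deliver 0→1 → ∅
[12] timeout(1) → N1(cand t1 [-])
[13] crash(0) → N0(✗foll t1 [z])
[14] propose(1,'p') → ∅
[15] deliver 1→0 → ∅
[16] deliver 0→1 → ∅
[17] deliver 1→2 → ∅
[18] deliver 2→1 → ∅
[19] deliver 1→3 → ∅
[20] deliver 3→1 → ∅
[21] deliver 0→2 → ∅
[22] recover(0) → N0(foll t1 [z])
[23] deliver 0→1 → ∅
[24] deliver 0→1 → ∅

1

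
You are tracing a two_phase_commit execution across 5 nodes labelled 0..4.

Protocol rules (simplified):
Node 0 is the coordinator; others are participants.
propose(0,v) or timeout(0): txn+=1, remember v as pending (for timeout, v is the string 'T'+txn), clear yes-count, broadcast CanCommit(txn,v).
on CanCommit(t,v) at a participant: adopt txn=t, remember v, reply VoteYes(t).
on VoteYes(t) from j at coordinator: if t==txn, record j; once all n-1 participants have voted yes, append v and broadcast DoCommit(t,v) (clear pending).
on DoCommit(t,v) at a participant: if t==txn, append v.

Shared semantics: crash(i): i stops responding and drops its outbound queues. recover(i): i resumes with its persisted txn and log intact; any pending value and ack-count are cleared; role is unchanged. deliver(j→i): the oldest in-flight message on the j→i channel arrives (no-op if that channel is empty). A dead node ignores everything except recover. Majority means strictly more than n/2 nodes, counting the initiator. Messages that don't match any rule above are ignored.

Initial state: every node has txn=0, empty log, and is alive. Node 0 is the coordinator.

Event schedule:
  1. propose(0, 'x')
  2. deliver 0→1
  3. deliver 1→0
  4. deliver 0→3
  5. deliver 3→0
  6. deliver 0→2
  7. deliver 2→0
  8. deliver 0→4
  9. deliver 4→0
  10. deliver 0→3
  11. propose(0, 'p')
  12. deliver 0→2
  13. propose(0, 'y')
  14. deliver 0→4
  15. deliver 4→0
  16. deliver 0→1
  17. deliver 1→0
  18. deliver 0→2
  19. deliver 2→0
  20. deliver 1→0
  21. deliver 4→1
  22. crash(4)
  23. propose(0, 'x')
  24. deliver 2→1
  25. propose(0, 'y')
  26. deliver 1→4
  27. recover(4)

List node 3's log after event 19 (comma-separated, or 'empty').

x

[1] propose(0,'x') → N0(coor t1 [-])
[2] deliver 0→1 → N1(part t1 [-])
[3] deliver 1→0 → ∅
[4] deliver 0→3 → N3(part t1 [-])
[5] deliver 3→0 → ∅
[6] deliver 0→2 → N2(part t1 [-])
[7] deliver 2→0 → ∅
[8] deliver 0→4 → N4(part t1 [-])
[9] deliver 4→0 → N0(coor t1 [x])
[10] deliver 0→3 → N3(part t1 [x])
[11] propose(0,'p') → N0(coor t2 [x])
[12] deliver 0→2 → N2(part t1 [x])
[13] propose(0,'y') → N0(coor t3 [x])
[14] deliver 0→4 → N4(part t1 [x])
[15] deliver 4→0 → ∅
[16] deliver 0→1 → N1(part t1 [x])
[17] deliver 1→0 → ∅
[18] deliver 0→2 → N2(part t2 [x])
[19] deliver 2→0 → ∅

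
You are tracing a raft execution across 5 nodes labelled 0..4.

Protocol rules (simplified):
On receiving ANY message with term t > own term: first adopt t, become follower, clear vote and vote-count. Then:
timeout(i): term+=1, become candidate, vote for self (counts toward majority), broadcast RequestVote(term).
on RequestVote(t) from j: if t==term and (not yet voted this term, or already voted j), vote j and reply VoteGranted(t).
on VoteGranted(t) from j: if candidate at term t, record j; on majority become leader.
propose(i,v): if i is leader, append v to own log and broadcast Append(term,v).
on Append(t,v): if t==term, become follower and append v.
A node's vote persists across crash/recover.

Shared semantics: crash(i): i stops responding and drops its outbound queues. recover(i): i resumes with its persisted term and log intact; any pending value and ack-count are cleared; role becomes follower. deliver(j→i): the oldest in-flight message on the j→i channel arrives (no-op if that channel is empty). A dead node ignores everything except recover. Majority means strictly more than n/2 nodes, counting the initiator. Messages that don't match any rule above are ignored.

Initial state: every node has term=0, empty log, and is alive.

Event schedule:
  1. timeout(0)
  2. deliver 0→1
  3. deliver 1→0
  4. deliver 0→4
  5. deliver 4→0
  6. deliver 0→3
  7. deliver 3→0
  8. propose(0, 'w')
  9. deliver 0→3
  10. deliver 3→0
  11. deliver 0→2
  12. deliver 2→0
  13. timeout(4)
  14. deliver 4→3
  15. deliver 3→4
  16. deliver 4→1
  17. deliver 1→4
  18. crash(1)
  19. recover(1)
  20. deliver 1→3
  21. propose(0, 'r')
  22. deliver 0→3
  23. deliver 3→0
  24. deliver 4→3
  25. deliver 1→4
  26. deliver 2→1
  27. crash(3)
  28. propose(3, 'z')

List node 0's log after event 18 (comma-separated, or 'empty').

w

e1 timeout(0): 0[cand,t=1,-]
e2 deliver 0→1: 1[foll,t=1,-]
e3 deliver 1→0: ·
e4 deliver 0→4: 4[foll,t=1,-]
e5 deliver 4→0: 0[lead,t=1,-]
e6 deliver 0→3: 3[foll,t=1,-]
e7 deliver 3→0: ·
e8 propose(0,'w'): 0[lead,t=1,w]
e9 deliver 0→3: 3[foll,t=1,w]
e10 deliver 3→0: ·
e11 deliver 0→2: 2[foll,t=1,-]
e12 deliver 2→0: ·
e13 timeout(4): 4[cand,t=2,-]
e14 deliver 4→3: 3[foll,t=2,w]
e15 deliver 3→4: ·
e16 deliver 4→1: 1[foll,t=2,-]
e17 deliver 1→4: 4[lead,t=2,-]
e18 crash(1): 1[✗foll,t=2,-]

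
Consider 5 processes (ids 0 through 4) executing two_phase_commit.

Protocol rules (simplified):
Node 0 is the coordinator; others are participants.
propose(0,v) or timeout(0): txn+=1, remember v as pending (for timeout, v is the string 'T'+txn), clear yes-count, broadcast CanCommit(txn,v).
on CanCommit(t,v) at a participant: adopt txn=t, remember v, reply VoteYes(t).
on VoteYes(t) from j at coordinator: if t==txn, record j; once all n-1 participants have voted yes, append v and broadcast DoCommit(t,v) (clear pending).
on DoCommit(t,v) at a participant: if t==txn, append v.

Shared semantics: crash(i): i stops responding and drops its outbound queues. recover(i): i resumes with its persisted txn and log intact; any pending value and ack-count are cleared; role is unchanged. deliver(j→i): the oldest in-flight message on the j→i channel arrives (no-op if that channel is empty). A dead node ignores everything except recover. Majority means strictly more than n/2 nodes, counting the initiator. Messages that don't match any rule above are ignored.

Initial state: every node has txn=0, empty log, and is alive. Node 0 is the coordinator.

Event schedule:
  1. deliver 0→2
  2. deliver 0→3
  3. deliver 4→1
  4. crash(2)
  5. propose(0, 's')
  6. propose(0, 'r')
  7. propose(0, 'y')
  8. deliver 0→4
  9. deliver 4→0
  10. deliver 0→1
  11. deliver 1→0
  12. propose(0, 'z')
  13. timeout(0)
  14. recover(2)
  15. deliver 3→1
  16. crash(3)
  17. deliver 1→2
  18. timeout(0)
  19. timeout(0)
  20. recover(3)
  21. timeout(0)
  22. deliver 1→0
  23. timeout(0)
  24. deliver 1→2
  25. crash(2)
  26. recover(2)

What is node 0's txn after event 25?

e1 deliver 0→2: ·
e2 deliver 0→3: ·
e3 deliver 4→1: ·
e4 crash(2): 2[✗part,t=0,-]
e5 propose(0,'s'): 0[coor,t=1,-]
e6 propose(0,'r'): 0[coor,t=2,-]
e7 propose(0,'y'): 0[coor,t=3,-]
e8 deliver 0→4: 4[part,t=1,-]
e9 deliver 4→0: ·
e10 deliver 0→1: 1[part,t=1,-]
e11 deliver 1→0: ·
e12 propose(0,'z'): 0[coor,t=4,-]
e13 timeout(0): 0[coor,t=5,-]
e14 recover(2): 2[part,t=0,-]
e15 deliver 3→1: ·
e16 crash(3): 3[✗part,t=0,-]
e17 deliver 1→2: ·
e18 timeout(0): 0[coor,t=6,-]
e19 timeout(0): 0[coor,t=7,-]
e20 recover(3): 3[part,t=0,-]
e21 timeout(0): 0[coor,t=8,-]
e22 deliver 1→0: ·
e23 timeout(0): 0[coor,t=9,-]
e24 deliver 1→2: ·
e25 crash(2): 2[✗part,t=0,-]

9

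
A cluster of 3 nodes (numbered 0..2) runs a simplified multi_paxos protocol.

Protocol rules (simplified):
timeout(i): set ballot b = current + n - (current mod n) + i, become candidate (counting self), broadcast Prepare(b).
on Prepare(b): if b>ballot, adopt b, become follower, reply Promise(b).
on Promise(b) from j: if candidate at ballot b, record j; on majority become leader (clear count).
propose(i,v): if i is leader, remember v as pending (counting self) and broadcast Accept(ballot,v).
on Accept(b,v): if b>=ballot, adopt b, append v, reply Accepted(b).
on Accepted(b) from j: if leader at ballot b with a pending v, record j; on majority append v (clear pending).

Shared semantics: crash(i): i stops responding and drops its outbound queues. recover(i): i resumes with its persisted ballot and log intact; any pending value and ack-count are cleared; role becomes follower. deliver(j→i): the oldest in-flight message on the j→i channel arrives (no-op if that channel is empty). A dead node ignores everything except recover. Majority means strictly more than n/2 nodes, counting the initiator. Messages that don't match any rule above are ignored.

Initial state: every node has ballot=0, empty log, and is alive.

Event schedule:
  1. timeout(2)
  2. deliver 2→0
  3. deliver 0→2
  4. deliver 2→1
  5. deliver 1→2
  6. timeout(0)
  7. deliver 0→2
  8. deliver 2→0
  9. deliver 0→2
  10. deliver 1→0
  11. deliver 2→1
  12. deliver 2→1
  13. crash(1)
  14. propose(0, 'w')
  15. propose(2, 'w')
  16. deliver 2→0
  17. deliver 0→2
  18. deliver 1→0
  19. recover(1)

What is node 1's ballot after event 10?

5

step 1 timeout(2): 2={cand,b=5,log=-}
step 2 deliver 2→0: 0={foll,b=5,log=-}
step 3 deliver 0→2: 2={lead,b=5,log=-}
step 4 deliver 2→1: 1={foll,b=5,log=-}
step 5 deliver 1→2: —
step 6 timeout(0): 0={cand,b=6,log=-}
step 7 deliver 0→2: 2={foll,b=6,log=-}
step 8 deliver 2→0: 0={lead,b=6,log=-}
step 9 deliver 0→2: —
step 10 deliver 1→0: —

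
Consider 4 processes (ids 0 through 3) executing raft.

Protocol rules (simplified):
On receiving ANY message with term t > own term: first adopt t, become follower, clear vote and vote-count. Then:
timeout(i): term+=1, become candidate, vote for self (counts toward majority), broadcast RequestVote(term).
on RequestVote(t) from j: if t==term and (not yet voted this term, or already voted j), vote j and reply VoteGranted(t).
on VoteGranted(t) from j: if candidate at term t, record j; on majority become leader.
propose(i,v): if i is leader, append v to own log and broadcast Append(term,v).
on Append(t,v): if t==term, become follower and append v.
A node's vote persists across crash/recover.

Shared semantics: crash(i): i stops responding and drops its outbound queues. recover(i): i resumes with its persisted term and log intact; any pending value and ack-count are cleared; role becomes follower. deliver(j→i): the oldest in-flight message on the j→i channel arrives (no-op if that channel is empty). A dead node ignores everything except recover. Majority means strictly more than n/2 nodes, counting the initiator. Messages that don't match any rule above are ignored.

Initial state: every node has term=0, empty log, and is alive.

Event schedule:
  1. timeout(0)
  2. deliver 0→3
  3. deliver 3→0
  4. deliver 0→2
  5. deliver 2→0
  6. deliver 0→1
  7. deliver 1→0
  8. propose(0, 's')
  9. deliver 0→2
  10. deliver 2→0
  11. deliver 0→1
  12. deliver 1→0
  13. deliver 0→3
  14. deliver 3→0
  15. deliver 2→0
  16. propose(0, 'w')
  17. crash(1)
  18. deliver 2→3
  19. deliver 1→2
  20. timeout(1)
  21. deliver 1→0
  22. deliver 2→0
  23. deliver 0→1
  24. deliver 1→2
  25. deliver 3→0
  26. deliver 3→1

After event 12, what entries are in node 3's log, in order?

1. timeout(0):  <0:cand t1 ->
2. deliver 0→3:  <3:foll t1 ->
3. deliver 3→0:  nop
4. deliver 0→2:  <2:foll t1 ->
5. deliver 2→0:  <0:lead t1 ->
6. deliver 0→1:  <1:foll t1 ->
7. deliver 1→0:  nop
8. propose(0,'s'):  <0:lead t1 s>
9. deliver 0→2:  <2:foll t1 s>
10. deliver 2→0:  nop
11. deliver 0→1:  <1:foll t1 s>
12. deliver 1→0:  nop

empty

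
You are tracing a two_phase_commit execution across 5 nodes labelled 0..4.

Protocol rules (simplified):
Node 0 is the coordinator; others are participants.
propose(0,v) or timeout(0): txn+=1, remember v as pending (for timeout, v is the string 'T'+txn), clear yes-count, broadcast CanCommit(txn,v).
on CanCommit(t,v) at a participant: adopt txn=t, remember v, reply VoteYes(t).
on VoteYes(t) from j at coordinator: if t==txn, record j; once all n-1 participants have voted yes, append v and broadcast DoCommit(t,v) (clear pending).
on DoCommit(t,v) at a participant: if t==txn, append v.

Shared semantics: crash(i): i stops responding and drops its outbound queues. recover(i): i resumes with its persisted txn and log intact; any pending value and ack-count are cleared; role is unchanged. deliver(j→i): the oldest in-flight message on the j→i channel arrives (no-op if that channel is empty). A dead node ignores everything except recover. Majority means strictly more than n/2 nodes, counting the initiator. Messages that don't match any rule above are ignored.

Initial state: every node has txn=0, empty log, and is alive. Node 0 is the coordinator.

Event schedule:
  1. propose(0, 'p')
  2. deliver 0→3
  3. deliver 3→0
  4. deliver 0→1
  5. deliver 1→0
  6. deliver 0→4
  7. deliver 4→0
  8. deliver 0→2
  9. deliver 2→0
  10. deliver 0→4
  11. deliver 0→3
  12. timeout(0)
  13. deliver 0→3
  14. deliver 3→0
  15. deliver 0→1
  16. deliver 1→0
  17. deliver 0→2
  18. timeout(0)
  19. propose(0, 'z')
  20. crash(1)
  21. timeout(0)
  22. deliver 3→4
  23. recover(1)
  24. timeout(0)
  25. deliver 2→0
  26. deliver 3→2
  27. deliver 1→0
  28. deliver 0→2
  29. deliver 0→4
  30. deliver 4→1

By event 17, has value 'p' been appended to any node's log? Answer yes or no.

e1 propose(0,'p'): 0[coor,t=1,-]
e2 deliver 0→3: 3[part,t=1,-]
e3 deliver 3→0: ·
e4 deliver 0→1: 1[part,t=1,-]
e5 deliver 1→0: ·
e6 deliver 0→4: 4[part,t=1,-]
e7 deliver 4→0: ·
e8 deliver 0→2: 2[part,t=1,-]
e9 deliver 2→0: 0[coor,t=1,p]
e10 deliver 0→4: 4[part,t=1,p]
e11 deliver 0→3: 3[part,t=1,p]
e12 timeout(0): 0[coor,t=2,p]
e13 deliver 0→3: 3[part,t=2,p]
e14 deliver 3→0: ·
e15 deliver 0→1: 1[part,t=1,p]
e16 deliver 1→0: ·
e17 deliver 0→2: 2[part,t=1,p]

yes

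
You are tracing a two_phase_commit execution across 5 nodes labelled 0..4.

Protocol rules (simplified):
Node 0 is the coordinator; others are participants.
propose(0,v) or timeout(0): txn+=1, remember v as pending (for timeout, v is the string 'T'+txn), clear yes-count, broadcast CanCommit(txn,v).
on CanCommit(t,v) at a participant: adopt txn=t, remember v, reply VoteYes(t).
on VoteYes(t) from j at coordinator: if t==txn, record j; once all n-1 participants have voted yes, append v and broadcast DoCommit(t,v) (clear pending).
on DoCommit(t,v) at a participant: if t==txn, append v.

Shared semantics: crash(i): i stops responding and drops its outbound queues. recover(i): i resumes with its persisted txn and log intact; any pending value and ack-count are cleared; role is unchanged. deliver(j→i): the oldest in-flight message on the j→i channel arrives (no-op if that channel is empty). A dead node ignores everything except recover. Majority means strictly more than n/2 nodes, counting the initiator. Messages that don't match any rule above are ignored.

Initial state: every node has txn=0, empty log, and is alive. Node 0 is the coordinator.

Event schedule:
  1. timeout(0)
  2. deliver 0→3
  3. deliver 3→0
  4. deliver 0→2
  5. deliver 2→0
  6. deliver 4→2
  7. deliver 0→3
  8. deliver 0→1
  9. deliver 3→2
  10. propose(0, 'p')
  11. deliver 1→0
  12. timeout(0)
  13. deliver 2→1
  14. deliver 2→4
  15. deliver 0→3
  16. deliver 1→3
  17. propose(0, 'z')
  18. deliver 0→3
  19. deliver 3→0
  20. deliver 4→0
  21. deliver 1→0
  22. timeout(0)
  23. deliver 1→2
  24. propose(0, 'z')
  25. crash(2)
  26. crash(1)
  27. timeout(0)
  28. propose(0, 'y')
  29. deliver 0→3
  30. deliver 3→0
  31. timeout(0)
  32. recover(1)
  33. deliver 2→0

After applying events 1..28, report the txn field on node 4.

0

[1] timeout(0) → N0(coor t1 [-])
[2] deliver 0→3 → N3(part t1 [-])
[3] deliver 3→0 → ∅
[4] deliver 0→2 → N2(part t1 [-])
[5] deliver 2→0 → ∅
[6] deliver 4→2 → ∅
[7] deliver 0→3 → ∅
[8] deliver 0→1 → N1(part t1 [-])
[9] deliver 3→2 → ∅
[10] propose(0,'p') → N0(coor t2 [-])
[11] deliver 1→0 → ∅
[12] timeout(0) → N0(coor t3 [-])
[13] deliver 2→1 → ∅
[14] deliver 2→4 → ∅
[15] deliver 0→3 → N3(part t2 [-])
[16] deliver 1→3 → ∅
[17] propose(0,'z') → N0(coor t4 [-])
[18] deliver 0→3 → N3(part t3 [-])
[19] deliver 3→0 → ∅
[20] deliver 4→0 → ∅
[21] deliver 1→0 → ∅
[22] timeout(0) → N0(coor t5 [-])
[23] deliver 1→2 → ∅
[24] propose(0,'z') → N0(coor t6 [-])
[25] crash(2) → N2(✗part t1 [-])
[26] crash(1) → N1(✗part t1 [-])
[27] timeout(0) → N0(coor t7 [-])
[28] propose(0,'y') → N0(coor t8 [-])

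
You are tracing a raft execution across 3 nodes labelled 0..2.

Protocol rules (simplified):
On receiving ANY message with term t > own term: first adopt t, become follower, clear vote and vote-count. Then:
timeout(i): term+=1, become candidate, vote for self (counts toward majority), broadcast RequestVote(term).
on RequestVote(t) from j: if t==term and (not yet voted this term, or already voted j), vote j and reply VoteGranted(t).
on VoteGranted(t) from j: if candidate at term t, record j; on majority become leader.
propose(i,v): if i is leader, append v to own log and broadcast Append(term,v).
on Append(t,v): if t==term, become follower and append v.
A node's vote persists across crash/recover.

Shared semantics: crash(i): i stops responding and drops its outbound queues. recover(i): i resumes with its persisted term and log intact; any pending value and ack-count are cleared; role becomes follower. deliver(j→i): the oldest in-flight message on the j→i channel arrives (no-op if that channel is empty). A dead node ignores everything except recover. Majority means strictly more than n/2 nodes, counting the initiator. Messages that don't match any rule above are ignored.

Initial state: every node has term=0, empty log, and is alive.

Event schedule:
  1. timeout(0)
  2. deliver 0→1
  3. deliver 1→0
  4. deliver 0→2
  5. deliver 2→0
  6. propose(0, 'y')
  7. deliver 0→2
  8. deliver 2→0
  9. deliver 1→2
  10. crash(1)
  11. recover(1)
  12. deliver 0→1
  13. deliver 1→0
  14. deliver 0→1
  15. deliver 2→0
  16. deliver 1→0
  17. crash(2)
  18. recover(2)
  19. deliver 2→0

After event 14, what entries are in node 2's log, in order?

step 1 timeout(0): 0={cand,t=1,log=-}
step 2 deliver 0→1: 1={foll,t=1,log=-}
step 3 deliver 1→0: 0={lead,t=1,log=-}
step 4 deliver 0→2: 2={foll,t=1,log=-}
step 5 deliver 2→0: —
step 6 propose(0,'y'): 0={lead,t=1,log=y}
step 7 deliver 0→2: 2={foll,t=1,log=y}
step 8 deliver 2→0: —
step 9 deliver 1→2: —
step 10 crash(1): 1={✗foll,t=1,log=-}
step 11 recover(1): 1={foll,t=1,log=-}
step 12 deliver 0→1: 1={foll,t=1,log=y}
step 13 deliver 1→0: —
step 14 deliver 0→1: —

y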